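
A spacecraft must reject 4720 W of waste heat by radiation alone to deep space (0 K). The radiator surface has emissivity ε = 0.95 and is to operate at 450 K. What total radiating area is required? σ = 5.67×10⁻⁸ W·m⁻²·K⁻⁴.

A ≈ 2.14 m²

P = εσA T⁴ ⇒ A = P/(εσT⁴).
T⁴ = 4.101×10¹⁰ K⁴.
A = 4720/(0.95 × 5.67×10⁻⁸ × 4.101×10¹⁰).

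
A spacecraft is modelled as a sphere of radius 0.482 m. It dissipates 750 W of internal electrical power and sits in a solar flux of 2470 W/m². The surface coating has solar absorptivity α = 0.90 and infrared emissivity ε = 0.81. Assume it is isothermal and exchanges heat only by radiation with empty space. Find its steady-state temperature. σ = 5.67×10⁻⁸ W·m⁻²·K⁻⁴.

At steady state, absorbed solar power + internal power = radiated power.
Absorbed: α·S·A_cross = 0.90·2470·0.7299 = 1622 W (cross-section πr²).
Total input = 1622 + 750 = 2372 W.
Radiated: εσ·A_surf·T⁴ with A_surf = 4πr² = 2.919 m².
T⁴ = 2372/(0.81·5.67×10⁻⁸·2.919) = 1.769×10¹⁰ K⁴.

T ≈ 365 K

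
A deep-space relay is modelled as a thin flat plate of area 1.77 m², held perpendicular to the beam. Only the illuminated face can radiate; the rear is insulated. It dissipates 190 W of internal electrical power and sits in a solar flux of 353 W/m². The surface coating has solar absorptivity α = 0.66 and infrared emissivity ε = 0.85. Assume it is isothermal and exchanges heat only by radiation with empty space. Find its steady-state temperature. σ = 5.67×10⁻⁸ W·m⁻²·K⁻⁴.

At steady state, absorbed solar power + internal power = radiated power.
Absorbed: α·S·A_cross = 0.66·353·1.770 = 412.4 W (cross-section A).
Total input = 412.4 + 190 = 602.4 W.
Radiated: εσ·A_surf·T⁴ with A_surf = A = 1.770 m².
T⁴ = 602.4/(0.85·5.67×10⁻⁸·1.770) = 7.061×10⁹ K⁴.

T ≈ 290 K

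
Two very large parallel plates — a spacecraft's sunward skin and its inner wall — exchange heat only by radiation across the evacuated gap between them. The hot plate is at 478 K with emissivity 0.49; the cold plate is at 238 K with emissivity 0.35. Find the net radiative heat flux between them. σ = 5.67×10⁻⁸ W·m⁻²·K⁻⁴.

q ≈ 713 W/m²

For two infinite grey parallel plates, q = σ(T₁⁴ − T₂⁴)/(1/ε₁ + 1/ε₂ − 1).
T₁⁴ − T₂⁴ = 5.220×10¹⁰ − 3.209×10⁹ = 4.900×10¹⁰ K⁴.
1/ε₁ + 1/ε₂ − 1 = 2.041 + 2.857 − 1 = 3.898.
q = 5.67×10⁻⁸ × 4.900×10¹⁰ / 3.898.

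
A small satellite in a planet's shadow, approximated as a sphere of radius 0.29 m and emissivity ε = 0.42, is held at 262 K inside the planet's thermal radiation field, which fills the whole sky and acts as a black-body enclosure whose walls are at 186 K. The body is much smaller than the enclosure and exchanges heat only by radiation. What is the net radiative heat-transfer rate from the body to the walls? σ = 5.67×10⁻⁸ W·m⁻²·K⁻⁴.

For a small grey body in a large enclosure: P_net = εσA(T_body⁴ − T_wall⁴).
A = 4πr² = 1.057 m²; T_body⁴ − T_wall⁴ = 4.712×10⁹ − 1.197×10⁹ = 3.515×10⁹ K⁴.
|P_net| = 0.42·5.67×10⁻⁸·1.057·3.515×10⁹.

P_net ≈ 88.5 W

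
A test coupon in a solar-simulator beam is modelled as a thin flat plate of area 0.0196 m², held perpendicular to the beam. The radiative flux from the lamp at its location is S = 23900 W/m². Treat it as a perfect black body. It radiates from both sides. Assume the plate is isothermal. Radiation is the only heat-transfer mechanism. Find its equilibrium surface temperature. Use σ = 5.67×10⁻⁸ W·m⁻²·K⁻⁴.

At equilibrium, absorbed power = emitted power.
Absorbing cross-section = A = 0.01960 m²; emitting surface = 2A = 0.03920 m² (ratio 2).
S·A_cross = εσ·A_surf·T⁴  ⇒  T⁴ = S/(2σ).
T⁴ = 1.00·23900/(2·5.67×10⁻⁸) = 2.108×10¹¹ K⁴.
T = (2.108×10¹¹)^(1/4).

T ≈ 678 K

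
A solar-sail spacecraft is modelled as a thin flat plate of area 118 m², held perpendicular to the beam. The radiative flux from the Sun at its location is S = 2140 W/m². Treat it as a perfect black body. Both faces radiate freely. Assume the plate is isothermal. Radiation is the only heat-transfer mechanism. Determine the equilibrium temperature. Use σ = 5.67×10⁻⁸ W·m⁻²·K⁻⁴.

T ≈ 371 K

At equilibrium, absorbed power = emitted power.
Absorbing cross-section = A = 118.0 m²; emitting surface = 2A = 236.0 m² (ratio 2).
S·A_cross = εσ·A_surf·T⁴  ⇒  T⁴ = S/(2σ).
T⁴ = 1.00·2140/(2·5.67×10⁻⁸) = 1.887×10¹⁰ K⁴.
T = (1.887×10¹⁰)^(1/4).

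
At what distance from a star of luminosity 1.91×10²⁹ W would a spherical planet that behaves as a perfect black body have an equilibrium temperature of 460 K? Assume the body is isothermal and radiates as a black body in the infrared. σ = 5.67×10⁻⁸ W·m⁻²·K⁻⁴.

d ≈ 1.22×10¹² m

For an isothermal black-emitting sphere, (1−a)S·πr² = σ·4πr²·T⁴ ⇒ S = 4σT⁴/(1−a).
S = 4·5.67×10⁻⁸·(460)⁴/1.00 = 10150 W/m².
Flux falls as S = L/(4πd²), so d = √(L/(4πS)) = √(1.91×10²⁹/(4π·10150)).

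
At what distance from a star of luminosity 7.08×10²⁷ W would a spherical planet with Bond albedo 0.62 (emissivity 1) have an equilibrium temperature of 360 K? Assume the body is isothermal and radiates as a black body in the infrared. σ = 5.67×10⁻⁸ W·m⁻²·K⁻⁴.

For an isothermal black-emitting sphere, (1−a)S·πr² = σ·4πr²·T⁴ ⇒ S = 4σT⁴/(1−a).
S = 4·5.67×10⁻⁸·(360)⁴/0.380 = 10020 W/m².
Flux falls as S = L/(4πd²), so d = √(L/(4πS)) = √(7.08×10²⁷/(4π·10020)).

d ≈ 2.37×10¹¹ m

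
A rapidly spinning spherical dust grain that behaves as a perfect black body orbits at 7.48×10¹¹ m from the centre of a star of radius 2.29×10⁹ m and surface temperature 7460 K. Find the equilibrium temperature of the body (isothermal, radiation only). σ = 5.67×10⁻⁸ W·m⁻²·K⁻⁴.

T ≈ 292 K

The star's surface emits σT_*⁴; at distance d the flux is S = σT_*⁴(R_*/d)².
S = 5.67×10⁻⁸·(7460)⁴·(2.29×10⁹/7.48×10¹¹)² = 1646 W/m².
For an isothermal sphere T⁴ = (1−a)S/(4σ) = 7.257×10⁹ K⁴.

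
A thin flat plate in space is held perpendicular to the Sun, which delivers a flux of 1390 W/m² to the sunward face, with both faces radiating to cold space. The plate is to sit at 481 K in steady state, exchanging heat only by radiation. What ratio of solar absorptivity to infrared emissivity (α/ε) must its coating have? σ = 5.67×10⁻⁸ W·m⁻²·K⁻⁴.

α/ε ≈ 4.37

Balance: αS·A = εσ·2A·T⁴ ⇒ α/ε = 2σT⁴/S.
α/ε = 2·5.67×10⁻⁸·(481)⁴/1390 = 2·5.67×10⁻⁸·5.353×10¹⁰/1390.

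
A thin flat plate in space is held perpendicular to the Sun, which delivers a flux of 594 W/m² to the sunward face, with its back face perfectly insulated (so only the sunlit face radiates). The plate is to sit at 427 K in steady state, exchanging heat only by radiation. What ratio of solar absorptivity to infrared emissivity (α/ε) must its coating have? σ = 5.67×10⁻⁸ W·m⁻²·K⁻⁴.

Balance: αS·A = εσ·1A·T⁴ ⇒ α/ε = σT⁴/S.
α/ε = 5.67×10⁻⁸·(427)⁴/594 = 5.67×10⁻⁸·3.324×10¹⁰/594.

α/ε ≈ 3.17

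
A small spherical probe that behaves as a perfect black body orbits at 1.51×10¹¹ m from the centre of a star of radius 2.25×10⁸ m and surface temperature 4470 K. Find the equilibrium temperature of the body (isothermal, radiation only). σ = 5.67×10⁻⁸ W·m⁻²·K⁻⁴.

The star's surface emits σT_*⁴; at distance d the flux is S = σT_*⁴(R_*/d)².
S = 5.67×10⁻⁸·(4470)⁴·(2.25×10⁸/1.51×10¹¹)² = 50.26 W/m².
For an isothermal sphere T⁴ = (1−a)S/(4σ) = 2.216×10⁸ K⁴.

T ≈ 122 K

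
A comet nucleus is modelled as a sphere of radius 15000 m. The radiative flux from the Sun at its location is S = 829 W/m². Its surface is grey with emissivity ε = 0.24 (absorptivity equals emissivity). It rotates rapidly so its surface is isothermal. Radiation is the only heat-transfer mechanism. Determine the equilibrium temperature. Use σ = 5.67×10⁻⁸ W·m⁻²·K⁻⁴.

T ≈ 246 K

At equilibrium, absorbed power = emitted power.
Absorbing cross-section = πr² = 7.069×10⁸ m²; emitting surface = 4πr² = 2.827×10⁹ m² (ratio 4).
εS·A_cross = εσ·A_surf·T⁴  ⇒  T⁴ = S/(4σ)   (ε cancels).
T⁴ = 829/(4·5.67×10⁻⁸) = 3.655×10⁹ K⁴.
T = (3.655×10⁹)^(1/4).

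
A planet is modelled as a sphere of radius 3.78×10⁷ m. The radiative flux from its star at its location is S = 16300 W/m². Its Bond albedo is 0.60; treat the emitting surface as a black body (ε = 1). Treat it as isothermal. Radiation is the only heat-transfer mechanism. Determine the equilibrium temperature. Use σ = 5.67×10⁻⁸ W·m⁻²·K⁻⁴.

At equilibrium, absorbed power = emitted power.
Absorbing cross-section = πr² = 4.489×10¹⁵ m²; emitting surface = 4πr² = 1.796×10¹⁶ m² (ratio 4).
(1−a)S·A_cross = εσ·A_surf·T⁴  ⇒  T⁴ = (1−a)S/(4σ).
T⁴ = 0.400·16300/(4·5.67×10⁻⁸) = 2.875×10¹⁰ K⁴.
T = (2.875×10¹⁰)^(1/4).

T ≈ 412 K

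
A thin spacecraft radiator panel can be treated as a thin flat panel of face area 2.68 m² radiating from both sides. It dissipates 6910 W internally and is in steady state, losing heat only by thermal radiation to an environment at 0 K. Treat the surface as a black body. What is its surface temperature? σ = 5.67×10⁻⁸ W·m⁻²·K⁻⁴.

Steady state: internal power = radiated power, P = εσA T⁴.
Radiating area A = 2·2.68 = 5.360 m².
T⁴ = P/(εσA) = 6910/(1.0·5.67×10⁻⁸·5.360) = 2.274×10¹⁰ K⁴.
T = (2.274×10¹⁰)^(1/4).

T ≈ 388 K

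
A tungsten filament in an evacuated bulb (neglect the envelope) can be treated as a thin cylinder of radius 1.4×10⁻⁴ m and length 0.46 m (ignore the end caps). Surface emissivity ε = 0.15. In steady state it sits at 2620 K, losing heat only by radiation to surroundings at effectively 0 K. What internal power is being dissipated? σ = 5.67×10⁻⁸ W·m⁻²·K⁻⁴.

Steady state: P = εσA T⁴.
A = 2πrL = 4.046×10⁻⁴ m²; T⁴ = (2620)⁴ = 4.712×10¹³ K⁴.
P = 0.15 × 5.67×10⁻⁸ × 4.046×10⁻⁴ × 4.712×10¹³.

P ≈ 162 W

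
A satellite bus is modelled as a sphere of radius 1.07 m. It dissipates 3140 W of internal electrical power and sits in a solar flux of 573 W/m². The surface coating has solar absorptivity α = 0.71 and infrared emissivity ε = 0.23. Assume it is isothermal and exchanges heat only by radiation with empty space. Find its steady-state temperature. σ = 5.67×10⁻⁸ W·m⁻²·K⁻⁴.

T ≈ 396 K

At steady state, absorbed solar power + internal power = radiated power.
Absorbed: α·S·A_cross = 0.71·573·3.597 = 1463 W (cross-section πr²).
Total input = 1463 + 3140 = 4603 W.
Radiated: εσ·A_surf·T⁴ with A_surf = 4πr² = 14.39 m².
T⁴ = 4603/(0.23·5.67×10⁻⁸·14.39) = 2.453×10¹⁰ K⁴.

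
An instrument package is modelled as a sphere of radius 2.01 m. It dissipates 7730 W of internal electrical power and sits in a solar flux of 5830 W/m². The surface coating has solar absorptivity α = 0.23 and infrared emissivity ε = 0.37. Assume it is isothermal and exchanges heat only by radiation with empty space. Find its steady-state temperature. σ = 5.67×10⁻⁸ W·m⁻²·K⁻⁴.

At steady state, absorbed solar power + internal power = radiated power.
Absorbed: α·S·A_cross = 0.23·5830·12.69 = 17020 W (cross-section πr²).
Total input = 17020 + 7730 = 24750 W.
Radiated: εσ·A_surf·T⁴ with A_surf = 4πr² = 50.77 m².
T⁴ = 24750/(0.37·5.67×10⁻⁸·50.77) = 2.324×10¹⁰ K⁴.

T ≈ 390 K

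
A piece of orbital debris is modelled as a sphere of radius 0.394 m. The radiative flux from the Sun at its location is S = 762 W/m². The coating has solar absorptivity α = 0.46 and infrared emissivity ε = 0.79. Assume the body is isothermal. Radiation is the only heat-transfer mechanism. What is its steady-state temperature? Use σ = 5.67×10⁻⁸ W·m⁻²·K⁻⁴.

At equilibrium, absorbed power = emitted power.
Absorbing cross-section = πr² = 0.4877 m²; emitting surface = 4πr² = 1.951 m² (ratio 4).
αS·A_cross = εσ·A_surf·T⁴  ⇒  T⁴ = αS/(ε·4σ).
T⁴ = 0.460·762/(0.79·4·5.67×10⁻⁸) = 1.956×10⁹ K⁴.
T = (1.956×10⁹)^(1/4).

T ≈ 210 K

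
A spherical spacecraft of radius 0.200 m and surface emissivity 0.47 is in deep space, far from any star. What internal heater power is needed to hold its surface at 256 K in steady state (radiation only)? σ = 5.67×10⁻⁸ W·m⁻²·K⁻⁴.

P = εσ·4πr²·T⁴.
4πr² = 0.5027 m²; T⁴ = 4.295×10⁹ K⁴.
P = 0.47·5.67×10⁻⁸·0.5027·4.295×10⁹.

P ≈ 57.5 W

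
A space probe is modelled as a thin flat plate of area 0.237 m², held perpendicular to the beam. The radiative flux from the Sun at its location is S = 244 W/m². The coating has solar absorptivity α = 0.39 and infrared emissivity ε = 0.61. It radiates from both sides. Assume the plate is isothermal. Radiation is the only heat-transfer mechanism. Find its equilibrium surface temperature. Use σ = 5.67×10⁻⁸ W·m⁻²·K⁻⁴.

T ≈ 193 K

At equilibrium, absorbed power = emitted power.
Absorbing cross-section = A = 0.2370 m²; emitting surface = 2A = 0.4740 m² (ratio 2).
αS·A_cross = εσ·A_surf·T⁴  ⇒  T⁴ = αS/(ε·2σ).
T⁴ = 0.390·244/(0.61·2·5.67×10⁻⁸) = 1.376×10⁹ K⁴.
T = (1.376×10⁹)^(1/4).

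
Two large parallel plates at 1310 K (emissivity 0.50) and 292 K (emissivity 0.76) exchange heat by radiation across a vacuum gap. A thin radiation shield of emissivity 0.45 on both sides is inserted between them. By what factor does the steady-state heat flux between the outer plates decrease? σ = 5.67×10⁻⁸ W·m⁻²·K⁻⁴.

factor ≈ 2.49

Without shield: q₀ = σΔ(T⁴)/(1/ε₁+1/ε₂−1) with denominator 2.316.
With shield the two gaps are in series; the resistances add: (1/ε₁+1/ε_s−1)+(1/ε_s+1/ε₂−1) = 3.222+2.538 = 5.760.
Heat-flux ratio q₀/q = 5.760/2.316.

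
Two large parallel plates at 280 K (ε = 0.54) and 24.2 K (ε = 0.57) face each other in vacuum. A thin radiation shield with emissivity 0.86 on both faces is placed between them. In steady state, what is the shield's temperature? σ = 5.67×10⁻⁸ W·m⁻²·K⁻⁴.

In steady state the net flux on the hot side equals that on the cold side.
σ(T₁⁴−T_s⁴)/D₁ = σ(T_s⁴−T₂⁴)/D₂, with D₁ = 1/ε₁+1/ε_s−1 = 2.015, D₂ = 1/ε_s+1/ε₂−1 = 1.917.
Solve for T_s⁴: T_s⁴ = (D₂·T₁⁴ + D₁·T₂⁴)/(D₁+D₂) = 2.997×10⁹ K⁴.

T_s ≈ 234 K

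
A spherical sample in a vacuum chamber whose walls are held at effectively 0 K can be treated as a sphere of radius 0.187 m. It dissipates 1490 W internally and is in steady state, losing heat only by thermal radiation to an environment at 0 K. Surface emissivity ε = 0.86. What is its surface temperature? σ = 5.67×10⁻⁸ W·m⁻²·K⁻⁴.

Steady state: internal power = radiated power, P = εσA T⁴.
Radiating area A = 4πr² = 0.4394 m².
T⁴ = P/(εσA) = 1490/(0.86·5.67×10⁻⁸·0.4394) = 6.954×10¹⁰ K⁴.
T = (6.954×10¹⁰)^(1/4).

T ≈ 514 K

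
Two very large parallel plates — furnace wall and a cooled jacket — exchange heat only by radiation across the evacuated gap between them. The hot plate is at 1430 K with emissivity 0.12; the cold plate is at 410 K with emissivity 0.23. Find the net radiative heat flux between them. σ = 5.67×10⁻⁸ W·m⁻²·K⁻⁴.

q ≈ 20200 W/m²

For two infinite grey parallel plates, q = σ(T₁⁴ − T₂⁴)/(1/ε₁ + 1/ε₂ − 1).
T₁⁴ − T₂⁴ = 4.182×10¹² − 2.826×10¹⁰ = 4.153×10¹² K⁴.
1/ε₁ + 1/ε₂ − 1 = 8.333 + 4.348 − 1 = 11.68.
q = 5.67×10⁻⁸ × 4.153×10¹² / 11.68.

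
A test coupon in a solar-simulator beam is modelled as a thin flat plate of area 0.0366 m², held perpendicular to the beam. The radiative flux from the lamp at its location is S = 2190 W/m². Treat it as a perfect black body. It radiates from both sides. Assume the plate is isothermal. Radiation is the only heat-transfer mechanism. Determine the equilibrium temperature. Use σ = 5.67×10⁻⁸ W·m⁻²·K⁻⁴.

At equilibrium, absorbed power = emitted power.
Absorbing cross-section = A = 0.03660 m²; emitting surface = 2A = 0.07320 m² (ratio 2).
S·A_cross = εσ·A_surf·T⁴  ⇒  T⁴ = S/(2σ).
T⁴ = 1.00·2190/(2·5.67×10⁻⁸) = 1.931×10¹⁰ K⁴.
T = (1.931×10¹⁰)^(1/4).

T ≈ 373 K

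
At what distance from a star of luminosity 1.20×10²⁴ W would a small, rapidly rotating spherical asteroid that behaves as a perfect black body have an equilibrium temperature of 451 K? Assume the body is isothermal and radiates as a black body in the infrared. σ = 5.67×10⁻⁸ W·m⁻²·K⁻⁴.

For an isothermal black-emitting sphere, (1−a)S·πr² = σ·4πr²·T⁴ ⇒ S = 4σT⁴/(1−a).
S = 4·5.67×10⁻⁸·(451)⁴/1.00 = 9383 W/m².
Flux falls as S = L/(4πd²), so d = √(L/(4πS)) = √(1.20×10²⁴/(4π·9383)).

d ≈ 3.19×10⁹ m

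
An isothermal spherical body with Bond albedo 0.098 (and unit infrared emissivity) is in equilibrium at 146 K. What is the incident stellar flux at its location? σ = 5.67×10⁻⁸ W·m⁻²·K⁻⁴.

S ≈ 114 W/m²

(1−a)S·πr² = σ·4πr²·T⁴ ⇒ S = 4σT⁴/(1−a).
S = 4·5.67×10⁻⁸·4.544×10⁸/0.902.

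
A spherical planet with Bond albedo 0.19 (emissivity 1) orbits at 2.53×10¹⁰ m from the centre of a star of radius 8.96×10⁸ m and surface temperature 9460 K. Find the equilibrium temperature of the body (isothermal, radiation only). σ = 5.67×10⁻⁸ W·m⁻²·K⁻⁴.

The star's surface emits σT_*⁴; at distance d the flux is S = σT_*⁴(R_*/d)².
S = 5.67×10⁻⁸·(9460)⁴·(8.96×10⁸/2.53×10¹⁰)² = 5.695×10⁵ W/m².
For an isothermal sphere T⁴ = (1−a)S/(4σ) = 2.034×10¹² K⁴.

T ≈ 1190 K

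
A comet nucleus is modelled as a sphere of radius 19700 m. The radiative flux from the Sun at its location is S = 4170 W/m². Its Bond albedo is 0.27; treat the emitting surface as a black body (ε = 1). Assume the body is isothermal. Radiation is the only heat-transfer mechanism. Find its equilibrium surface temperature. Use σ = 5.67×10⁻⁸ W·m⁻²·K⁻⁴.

At equilibrium, absorbed power = emitted power.
Absorbing cross-section = πr² = 1.219×10⁹ m²; emitting surface = 4πr² = 4.877×10⁹ m² (ratio 4).
(1−a)S·A_cross = εσ·A_surf·T⁴  ⇒  T⁴ = (1−a)S/(4σ).
T⁴ = 0.730·4170/(4·5.67×10⁻⁸) = 1.342×10¹⁰ K⁴.
T = (1.342×10¹⁰)^(1/4).

T ≈ 340 K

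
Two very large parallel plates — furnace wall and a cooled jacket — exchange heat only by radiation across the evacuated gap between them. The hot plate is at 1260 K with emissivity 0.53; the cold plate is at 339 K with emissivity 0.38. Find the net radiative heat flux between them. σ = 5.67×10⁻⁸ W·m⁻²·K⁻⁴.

For two infinite grey parallel plates, q = σ(T₁⁴ − T₂⁴)/(1/ε₁ + 1/ε₂ − 1).
T₁⁴ − T₂⁴ = 2.520×10¹² − 1.321×10¹⁰ = 2.507×10¹² K⁴.
1/ε₁ + 1/ε₂ − 1 = 1.887 + 2.632 − 1 = 3.518.
q = 5.67×10⁻⁸ × 2.507×10¹² / 3.518.

q ≈ 40400 W/m²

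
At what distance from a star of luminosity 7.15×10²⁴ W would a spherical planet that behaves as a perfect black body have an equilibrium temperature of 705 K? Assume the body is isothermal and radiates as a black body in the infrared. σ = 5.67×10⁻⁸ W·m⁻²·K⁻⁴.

d ≈ 3.19×10⁹ m

For an isothermal black-emitting sphere, (1−a)S·πr² = σ·4πr²·T⁴ ⇒ S = 4σT⁴/(1−a).
S = 4·5.67×10⁻⁸·(705)⁴/1.00 = 56030 W/m².
Flux falls as S = L/(4πd²), so d = √(L/(4πS)) = √(7.15×10²⁴/(4π·56030)).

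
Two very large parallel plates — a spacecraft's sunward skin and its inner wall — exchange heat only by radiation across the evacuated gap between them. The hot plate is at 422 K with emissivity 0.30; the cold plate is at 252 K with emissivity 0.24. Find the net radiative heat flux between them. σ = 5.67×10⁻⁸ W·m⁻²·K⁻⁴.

For two infinite grey parallel plates, q = σ(T₁⁴ − T₂⁴)/(1/ε₁ + 1/ε₂ − 1).
T₁⁴ − T₂⁴ = 3.171×10¹⁰ − 4.033×10⁹ = 2.768×10¹⁰ K⁴.
1/ε₁ + 1/ε₂ − 1 = 3.333 + 4.167 − 1 = 6.500.
q = 5.67×10⁻⁸ × 2.768×10¹⁰ / 6.500.

q ≈ 241 W/m²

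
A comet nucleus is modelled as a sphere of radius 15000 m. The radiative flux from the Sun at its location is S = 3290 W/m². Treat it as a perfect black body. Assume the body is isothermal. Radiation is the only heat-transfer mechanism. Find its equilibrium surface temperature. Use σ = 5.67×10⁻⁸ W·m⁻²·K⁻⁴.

T ≈ 347 K

At equilibrium, absorbed power = emitted power.
Absorbing cross-section = πr² = 7.069×10⁸ m²; emitting surface = 4πr² = 2.827×10⁹ m² (ratio 4).
S·A_cross = εσ·A_surf·T⁴  ⇒  T⁴ = S/(4σ).
T⁴ = 1.00·3290/(4·5.67×10⁻⁸) = 1.451×10¹⁰ K⁴.
T = (1.451×10¹⁰)^(1/4).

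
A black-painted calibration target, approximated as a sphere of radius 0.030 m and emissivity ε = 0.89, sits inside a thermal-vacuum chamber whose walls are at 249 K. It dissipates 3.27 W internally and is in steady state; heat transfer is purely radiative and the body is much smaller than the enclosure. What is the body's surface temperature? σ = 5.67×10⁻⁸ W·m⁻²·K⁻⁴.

T ≈ 313 K

For a small grey body in a large enclosure, net radiated power = εσA(T⁴ − T_w⁴).
Steady state: P = εσA(T⁴ − T_w⁴) with A = 4πr² = 0.01131 m².
T⁴ = P/(εσA) + T_w⁴ = 3.27/(0.89·5.67×10⁻⁸·0.01131) + (249)⁴
    = 5.730×10⁹ + 3.844×10⁹ = 9.574×10⁹ K⁴.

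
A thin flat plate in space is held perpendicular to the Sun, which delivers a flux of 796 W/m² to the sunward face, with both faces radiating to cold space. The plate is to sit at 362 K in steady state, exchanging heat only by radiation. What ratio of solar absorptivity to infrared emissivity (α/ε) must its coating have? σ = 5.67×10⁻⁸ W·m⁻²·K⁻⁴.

α/ε ≈ 2.45

Balance: αS·A = εσ·2A·T⁴ ⇒ α/ε = 2σT⁴/S.
α/ε = 2·5.67×10⁻⁸·(362)⁴/796 = 2·5.67×10⁻⁸·1.717×10¹⁰/796.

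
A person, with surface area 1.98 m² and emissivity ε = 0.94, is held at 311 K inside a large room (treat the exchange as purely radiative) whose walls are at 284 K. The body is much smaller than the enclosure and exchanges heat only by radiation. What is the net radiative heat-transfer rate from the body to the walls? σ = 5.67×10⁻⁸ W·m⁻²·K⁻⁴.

P_net ≈ 301 W

For a small grey body in a large enclosure: P_net = εσA(T_body⁴ − T_wall⁴).
A = 1.98 m²; T_body⁴ − T_wall⁴ = 9.355×10⁹ − 6.505×10⁹ = 2.850×10⁹ K⁴.
|P_net| = 0.94·5.67×10⁻⁸·1.980·2.850×10⁹.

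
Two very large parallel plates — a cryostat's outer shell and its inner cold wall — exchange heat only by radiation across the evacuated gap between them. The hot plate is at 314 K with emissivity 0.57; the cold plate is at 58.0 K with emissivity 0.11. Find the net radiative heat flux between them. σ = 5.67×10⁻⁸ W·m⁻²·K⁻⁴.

For two infinite grey parallel plates, q = σ(T₁⁴ − T₂⁴)/(1/ε₁ + 1/ε₂ − 1).
T₁⁴ − T₂⁴ = 9.721×10⁹ − 1.132×10⁷ = 9.710×10⁹ K⁴.
1/ε₁ + 1/ε₂ − 1 = 1.754 + 9.091 − 1 = 9.845.
q = 5.67×10⁻⁸ × 9.710×10⁹ / 9.845.

q ≈ 55.9 W/m²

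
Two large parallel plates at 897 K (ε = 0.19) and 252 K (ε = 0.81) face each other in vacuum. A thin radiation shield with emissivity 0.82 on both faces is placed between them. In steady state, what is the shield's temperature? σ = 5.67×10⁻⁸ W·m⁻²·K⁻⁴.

In steady state the net flux on the hot side equals that on the cold side.
σ(T₁⁴−T_s⁴)/D₁ = σ(T_s⁴−T₂⁴)/D₂, with D₁ = 1/ε₁+1/ε_s−1 = 5.483, D₂ = 1/ε_s+1/ε₂−1 = 1.454.
Solve for T_s⁴: T_s⁴ = (D₂·T₁⁴ + D₁·T₂⁴)/(D₁+D₂) = 1.389×10¹¹ K⁴.

T_s ≈ 610 K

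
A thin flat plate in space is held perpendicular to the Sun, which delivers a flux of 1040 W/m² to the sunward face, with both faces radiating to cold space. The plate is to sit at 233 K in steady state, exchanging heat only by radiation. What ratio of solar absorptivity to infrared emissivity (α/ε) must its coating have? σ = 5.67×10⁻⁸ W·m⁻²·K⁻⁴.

α/ε ≈ 0.321

Balance: αS·A = εσ·2A·T⁴ ⇒ α/ε = 2σT⁴/S.
α/ε = 2·5.67×10⁻⁸·(233)⁴/1040 = 2·5.67×10⁻⁸·2.947×10⁹/1040.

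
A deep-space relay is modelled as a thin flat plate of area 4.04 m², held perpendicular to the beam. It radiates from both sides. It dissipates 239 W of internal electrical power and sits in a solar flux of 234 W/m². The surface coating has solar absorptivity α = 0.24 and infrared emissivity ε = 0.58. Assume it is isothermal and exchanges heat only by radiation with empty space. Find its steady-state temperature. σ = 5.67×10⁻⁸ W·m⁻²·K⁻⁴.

T ≈ 205 K

At steady state, absorbed solar power + internal power = radiated power.
Absorbed: α·S·A_cross = 0.24·234·4.040 = 226.9 W (cross-section A).
Total input = 226.9 + 239 = 465.9 W.
Radiated: εσ·A_surf·T⁴ with A_surf = 2A = 8.080 m².
T⁴ = 465.9/(0.58·5.67×10⁻⁸·8.080) = 1.753×10⁹ K⁴.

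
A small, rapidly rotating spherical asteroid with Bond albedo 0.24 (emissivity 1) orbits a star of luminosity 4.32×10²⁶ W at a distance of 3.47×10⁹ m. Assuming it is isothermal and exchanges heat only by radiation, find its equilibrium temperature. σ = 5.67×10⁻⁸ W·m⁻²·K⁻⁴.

First find the stellar flux at distance d: S = L/(4πd²) = 4.32×10²⁶/(4π·(3.47×10⁹)²) = 2.855×10⁶ W/m².
For an isothermal sphere, absorbed (1−a)S·πr² = emitted σ·4πr²·T⁴, so T⁴ = (1−a)S/(4σ).
T⁴ = 0.760·2.855×10⁶/(4·5.67×10⁻⁸) = 9.567×10¹² K⁴.

T ≈ 1760 K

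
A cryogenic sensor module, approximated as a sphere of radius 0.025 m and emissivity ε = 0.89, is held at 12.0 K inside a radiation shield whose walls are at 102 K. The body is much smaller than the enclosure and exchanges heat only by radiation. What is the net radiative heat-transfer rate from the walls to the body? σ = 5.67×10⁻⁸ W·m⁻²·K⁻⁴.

P_net ≈ 0.0429 W

For a small grey body in a large enclosure: P_net = εσA(T_body⁴ − T_wall⁴).
A = 4πr² = 0.007854 m²; T_body⁴ − T_wall⁴ = 20740 − 1.082×10⁸ = -1.082×10⁸ K⁴.
|P_net| = 0.89·5.67×10⁻⁸·0.007854·1.082×10⁸.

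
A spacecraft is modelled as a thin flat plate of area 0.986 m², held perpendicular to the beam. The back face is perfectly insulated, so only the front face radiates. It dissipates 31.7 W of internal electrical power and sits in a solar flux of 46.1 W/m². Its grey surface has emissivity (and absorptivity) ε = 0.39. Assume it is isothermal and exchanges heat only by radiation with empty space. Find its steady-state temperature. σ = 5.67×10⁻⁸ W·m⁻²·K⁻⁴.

T ≈ 218 K

At steady state, absorbed solar power + internal power = radiated power.
Absorbed: α·S·A_cross = 0.39·46.1·0.9860 = 17.73 W (cross-section A).
Total input = 17.73 + 31.7 = 49.43 W.
Radiated: εσ·A_surf·T⁴ with A_surf = A = 0.9860 m².
T⁴ = 49.43/(0.39·5.67×10⁻⁸·0.9860) = 2.267×10⁹ K⁴.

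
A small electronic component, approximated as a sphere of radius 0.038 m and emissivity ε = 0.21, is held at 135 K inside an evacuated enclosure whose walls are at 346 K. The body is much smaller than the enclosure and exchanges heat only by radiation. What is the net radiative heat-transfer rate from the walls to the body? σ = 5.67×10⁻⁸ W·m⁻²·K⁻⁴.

For a small grey body in a large enclosure: P_net = εσA(T_body⁴ − T_wall⁴).
A = 4πr² = 0.01815 m²; T_body⁴ − T_wall⁴ = 3.322×10⁸ − 1.433×10¹⁰ = -1.400×10¹⁰ K⁴.
|P_net| = 0.21·5.67×10⁻⁸·0.01815·1.400×10¹⁰.

P_net ≈ 3.02 W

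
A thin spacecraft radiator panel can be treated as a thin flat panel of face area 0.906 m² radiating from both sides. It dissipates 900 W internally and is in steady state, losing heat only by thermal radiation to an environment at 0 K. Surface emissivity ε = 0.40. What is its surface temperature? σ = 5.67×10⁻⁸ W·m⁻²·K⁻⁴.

T ≈ 385 K

Steady state: internal power = radiated power, P = εσA T⁴.
Radiating area A = 2·0.906 = 1.812 m².
T⁴ = P/(εσA) = 900/(0.40·5.67×10⁻⁸·1.812) = 2.190×10¹⁰ K⁴.
T = (2.190×10¹⁰)^(1/4).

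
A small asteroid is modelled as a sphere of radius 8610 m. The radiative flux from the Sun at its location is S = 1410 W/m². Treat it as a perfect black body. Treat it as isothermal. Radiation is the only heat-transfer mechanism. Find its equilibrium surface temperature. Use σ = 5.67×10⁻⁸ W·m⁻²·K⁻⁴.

At equilibrium, absorbed power = emitted power.
Absorbing cross-section = πr² = 2.329×10⁸ m²; emitting surface = 4πr² = 9.316×10⁸ m² (ratio 4).
S·A_cross = εσ·A_surf·T⁴  ⇒  T⁴ = S/(4σ).
T⁴ = 1.00·1410/(4·5.67×10⁻⁸) = 6.217×10⁹ K⁴.
T = (6.217×10⁹)^(1/4).

T ≈ 281 K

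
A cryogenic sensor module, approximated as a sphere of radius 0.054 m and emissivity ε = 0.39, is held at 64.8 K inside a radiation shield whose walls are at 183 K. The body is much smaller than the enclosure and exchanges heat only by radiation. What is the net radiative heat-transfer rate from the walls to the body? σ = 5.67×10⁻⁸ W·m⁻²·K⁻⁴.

P_net ≈ 0.894 W

For a small grey body in a large enclosure: P_net = εσA(T_body⁴ − T_wall⁴).
A = 4πr² = 0.03664 m²; T_body⁴ − T_wall⁴ = 1.763×10⁷ − 1.122×10⁹ = -1.104×10⁹ K⁴.
|P_net| = 0.39·5.67×10⁻⁸·0.03664·1.104×10⁹.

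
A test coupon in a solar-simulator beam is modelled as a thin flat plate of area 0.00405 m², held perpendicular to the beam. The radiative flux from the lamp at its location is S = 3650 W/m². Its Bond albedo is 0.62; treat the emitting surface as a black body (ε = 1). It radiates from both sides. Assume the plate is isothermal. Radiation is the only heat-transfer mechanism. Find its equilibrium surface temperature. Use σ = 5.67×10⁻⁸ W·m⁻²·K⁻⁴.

At equilibrium, absorbed power = emitted power.
Absorbing cross-section = A = 0.004050 m²; emitting surface = 2A = 0.008100 m² (ratio 2).
(1−a)S·A_cross = εσ·A_surf·T⁴  ⇒  T⁴ = (1−a)S/(2σ).
T⁴ = 0.380·3650/(2·5.67×10⁻⁸) = 1.223×10¹⁰ K⁴.
T = (1.223×10¹⁰)^(1/4).

T ≈ 333 K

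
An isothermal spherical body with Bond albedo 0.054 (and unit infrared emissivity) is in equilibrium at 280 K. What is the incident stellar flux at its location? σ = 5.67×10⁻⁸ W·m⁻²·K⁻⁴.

(1−a)S·πr² = σ·4πr²·T⁴ ⇒ S = 4σT⁴/(1−a).
S = 4·5.67×10⁻⁸·6.147×10⁹/0.946.

S ≈ 1470 W/m²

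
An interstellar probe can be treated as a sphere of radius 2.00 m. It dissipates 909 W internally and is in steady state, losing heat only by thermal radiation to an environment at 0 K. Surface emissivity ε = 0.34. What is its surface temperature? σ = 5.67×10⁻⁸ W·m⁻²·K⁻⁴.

T ≈ 175 K

Steady state: internal power = radiated power, P = εσA T⁴.
Radiating area A = 4πr² = 50.27 m².
T⁴ = P/(εσA) = 909/(0.34·5.67×10⁻⁸·50.27) = 9.381×10⁸ K⁴.
T = (9.381×10⁸)^(1/4).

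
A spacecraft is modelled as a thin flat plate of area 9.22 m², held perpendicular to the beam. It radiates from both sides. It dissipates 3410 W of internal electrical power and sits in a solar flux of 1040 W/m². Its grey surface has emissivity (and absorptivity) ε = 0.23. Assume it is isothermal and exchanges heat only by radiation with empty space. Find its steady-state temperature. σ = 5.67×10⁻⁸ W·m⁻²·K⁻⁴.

T ≈ 391 K

At steady state, absorbed solar power + internal power = radiated power.
Absorbed: α·S·A_cross = 0.23·1040·9.220 = 2205 W (cross-section A).
Total input = 2205 + 3410 = 5615 W.
Radiated: εσ·A_surf·T⁴ with A_surf = 2A = 18.44 m².
T⁴ = 5615/(0.23·5.67×10⁻⁸·18.44) = 2.335×10¹⁰ K⁴.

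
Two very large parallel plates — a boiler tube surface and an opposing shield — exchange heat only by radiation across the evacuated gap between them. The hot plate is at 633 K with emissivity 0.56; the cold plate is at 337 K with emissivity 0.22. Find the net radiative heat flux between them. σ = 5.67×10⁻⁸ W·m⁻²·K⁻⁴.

q ≈ 1570 W/m²

For two infinite grey parallel plates, q = σ(T₁⁴ − T₂⁴)/(1/ε₁ + 1/ε₂ − 1).
T₁⁴ − T₂⁴ = 1.606×10¹¹ − 1.290×10¹⁰ = 1.477×10¹¹ K⁴.
1/ε₁ + 1/ε₂ − 1 = 1.786 + 4.545 − 1 = 5.331.
q = 5.67×10⁻⁸ × 1.477×10¹¹ / 5.331.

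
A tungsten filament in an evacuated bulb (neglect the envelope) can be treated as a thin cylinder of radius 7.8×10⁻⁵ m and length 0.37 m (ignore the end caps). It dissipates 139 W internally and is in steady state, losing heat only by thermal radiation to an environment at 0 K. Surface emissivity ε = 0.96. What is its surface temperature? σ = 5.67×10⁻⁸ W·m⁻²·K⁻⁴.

T ≈ 1940 K

Steady state: internal power = radiated power, P = εσA T⁴.
Radiating area A = 2πrL = 1.813×10⁻⁴ m².
T⁴ = P/(εσA) = 139/(0.96·5.67×10⁻⁸·1.813×10⁻⁴) = 1.408×10¹³ K⁴.
T = (1.408×10¹³)^(1/4).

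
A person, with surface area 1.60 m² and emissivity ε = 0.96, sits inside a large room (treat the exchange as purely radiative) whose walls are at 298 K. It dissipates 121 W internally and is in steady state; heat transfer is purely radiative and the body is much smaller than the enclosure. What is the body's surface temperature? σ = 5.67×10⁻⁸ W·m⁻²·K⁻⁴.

T ≈ 310 K

For a small grey body in a large enclosure, net radiated power = εσA(T⁴ − T_w⁴).
Steady state: P = εσA(T⁴ − T_w⁴) with A = 1.60 m².
T⁴ = P/(εσA) + T_w⁴ = 121/(0.96·5.67×10⁻⁸·1.600) + (298)⁴
    = 1.389×10⁹ + 7.886×10⁹ = 9.275×10⁹ K⁴.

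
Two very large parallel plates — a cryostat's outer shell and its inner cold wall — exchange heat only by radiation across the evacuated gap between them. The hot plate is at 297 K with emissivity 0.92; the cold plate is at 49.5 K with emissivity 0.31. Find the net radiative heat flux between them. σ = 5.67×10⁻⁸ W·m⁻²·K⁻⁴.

For two infinite grey parallel plates, q = σ(T₁⁴ − T₂⁴)/(1/ε₁ + 1/ε₂ − 1).
T₁⁴ − T₂⁴ = 7.781×10⁹ − 6.004×10⁶ = 7.775×10⁹ K⁴.
1/ε₁ + 1/ε₂ − 1 = 1.087 + 3.226 − 1 = 3.313.
q = 5.67×10⁻⁸ × 7.775×10⁹ / 3.313.

q ≈ 133 W/m²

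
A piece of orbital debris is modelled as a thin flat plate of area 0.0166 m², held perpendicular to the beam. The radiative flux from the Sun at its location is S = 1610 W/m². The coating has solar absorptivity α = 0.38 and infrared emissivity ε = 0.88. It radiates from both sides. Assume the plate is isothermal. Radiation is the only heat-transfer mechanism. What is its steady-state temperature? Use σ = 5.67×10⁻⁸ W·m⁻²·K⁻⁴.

T ≈ 280 K

At equilibrium, absorbed power = emitted power.
Absorbing cross-section = A = 0.01660 m²; emitting surface = 2A = 0.03320 m² (ratio 2).
αS·A_cross = εσ·A_surf·T⁴  ⇒  T⁴ = αS/(ε·2σ).
T⁴ = 0.380·1610/(0.88·2·5.67×10⁻⁸) = 6.131×10⁹ K⁴.
T = (6.131×10⁹)^(1/4).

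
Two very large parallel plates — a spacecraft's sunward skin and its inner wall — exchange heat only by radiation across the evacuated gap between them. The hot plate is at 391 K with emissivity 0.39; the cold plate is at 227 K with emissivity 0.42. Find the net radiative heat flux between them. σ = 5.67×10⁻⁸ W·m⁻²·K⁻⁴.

q ≈ 298 W/m²

For two infinite grey parallel plates, q = σ(T₁⁴ − T₂⁴)/(1/ε₁ + 1/ε₂ − 1).
T₁⁴ − T₂⁴ = 2.337×10¹⁰ − 2.655×10⁹ = 2.072×10¹⁰ K⁴.
1/ε₁ + 1/ε₂ − 1 = 2.564 + 2.381 − 1 = 3.945.
q = 5.67×10⁻⁸ × 2.072×10¹⁰ / 3.945.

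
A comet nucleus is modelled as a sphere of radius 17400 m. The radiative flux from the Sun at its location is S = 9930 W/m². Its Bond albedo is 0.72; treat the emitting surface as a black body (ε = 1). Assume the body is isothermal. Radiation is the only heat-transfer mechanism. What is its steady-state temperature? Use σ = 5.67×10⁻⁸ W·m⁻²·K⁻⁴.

T ≈ 333 K

At equilibrium, absorbed power = emitted power.
Absorbing cross-section = πr² = 9.511×10⁸ m²; emitting surface = 4πr² = 3.805×10⁹ m² (ratio 4).
(1−a)S·A_cross = εσ·A_surf·T⁴  ⇒  T⁴ = (1−a)S/(4σ).
T⁴ = 0.280·9930/(4·5.67×10⁻⁸) = 1.226×10¹⁰ K⁴.
T = (1.226×10¹⁰)^(1/4).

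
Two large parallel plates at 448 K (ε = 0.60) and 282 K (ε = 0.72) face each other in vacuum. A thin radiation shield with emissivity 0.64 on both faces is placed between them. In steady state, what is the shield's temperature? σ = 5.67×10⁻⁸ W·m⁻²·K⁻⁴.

In steady state the net flux on the hot side equals that on the cold side.
σ(T₁⁴−T_s⁴)/D₁ = σ(T_s⁴−T₂⁴)/D₂, with D₁ = 1/ε₁+1/ε_s−1 = 2.229, D₂ = 1/ε_s+1/ε₂−1 = 1.951.
Solve for T_s⁴: T_s⁴ = (D₂·T₁⁴ + D₁·T₂⁴)/(D₁+D₂) = 2.217×10¹⁰ K⁴.

T_s ≈ 386 K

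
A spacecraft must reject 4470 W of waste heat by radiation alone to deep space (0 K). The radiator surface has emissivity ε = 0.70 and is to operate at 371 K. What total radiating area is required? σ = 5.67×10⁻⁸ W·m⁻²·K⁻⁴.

P = εσA T⁴ ⇒ A = P/(εσT⁴).
T⁴ = 1.895×10¹⁰ K⁴.
A = 4470/(0.70 × 5.67×10⁻⁸ × 1.895×10¹⁰).

A ≈ 5.94 m²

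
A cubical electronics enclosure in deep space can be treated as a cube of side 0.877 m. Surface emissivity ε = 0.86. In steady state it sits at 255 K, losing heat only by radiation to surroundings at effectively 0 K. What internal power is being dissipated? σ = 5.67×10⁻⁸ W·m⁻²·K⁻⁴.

P ≈ 951 W

Steady state: P = εσA T⁴.
A = 6L² = 4.615 m²; T⁴ = (255)⁴ = 4.228×10⁹ K⁴.
P = 0.86 × 5.67×10⁻⁸ × 4.615 × 4.228×10⁹.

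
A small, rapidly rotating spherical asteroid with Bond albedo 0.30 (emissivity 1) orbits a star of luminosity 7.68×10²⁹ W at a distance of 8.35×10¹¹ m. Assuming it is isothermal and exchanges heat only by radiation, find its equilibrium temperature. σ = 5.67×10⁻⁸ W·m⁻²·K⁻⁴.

T ≈ 721 K

First find the stellar flux at distance d: S = L/(4πd²) = 7.68×10²⁹/(4π·(8.35×10¹¹)²) = 87660 W/m².
For an isothermal sphere, absorbed (1−a)S·πr² = emitted σ·4πr²·T⁴, so T⁴ = (1−a)S/(4σ).
T⁴ = 0.700·87660/(4·5.67×10⁻⁸) = 2.705×10¹¹ K⁴.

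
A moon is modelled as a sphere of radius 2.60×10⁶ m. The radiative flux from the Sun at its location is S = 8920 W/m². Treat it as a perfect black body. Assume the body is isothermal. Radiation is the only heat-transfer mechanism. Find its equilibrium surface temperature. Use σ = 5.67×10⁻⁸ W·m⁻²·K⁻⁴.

At equilibrium, absorbed power = emitted power.
Absorbing cross-section = πr² = 2.124×10¹³ m²; emitting surface = 4πr² = 8.495×10¹³ m² (ratio 4).
S·A_cross = εσ·A_surf·T⁴  ⇒  T⁴ = S/(4σ).
T⁴ = 1.00·8920/(4·5.67×10⁻⁸) = 3.933×10¹⁰ K⁴.
T = (3.933×10¹⁰)^(1/4).

T ≈ 445 K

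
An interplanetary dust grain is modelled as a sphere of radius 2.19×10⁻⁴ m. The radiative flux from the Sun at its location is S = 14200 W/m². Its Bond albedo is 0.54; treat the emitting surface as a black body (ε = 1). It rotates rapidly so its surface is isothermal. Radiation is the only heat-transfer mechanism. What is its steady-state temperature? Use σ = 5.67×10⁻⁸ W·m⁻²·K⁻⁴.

At equilibrium, absorbed power = emitted power.
Absorbing cross-section = πr² = 1.507×10⁻⁷ m²; emitting surface = 4πr² = 6.027×10⁻⁷ m² (ratio 4).
(1−a)S·A_cross = εσ·A_surf·T⁴  ⇒  T⁴ = (1−a)S/(4σ).
T⁴ = 0.460·14200/(4·5.67×10⁻⁸) = 2.880×10¹⁰ K⁴.
T = (2.880×10¹⁰)^(1/4).

T ≈ 412 K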